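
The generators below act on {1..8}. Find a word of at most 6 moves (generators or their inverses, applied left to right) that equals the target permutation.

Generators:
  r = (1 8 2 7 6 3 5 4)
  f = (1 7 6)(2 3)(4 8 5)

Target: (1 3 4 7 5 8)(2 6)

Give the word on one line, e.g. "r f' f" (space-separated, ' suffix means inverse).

  after f': (1 6 7)(2 3)(4 5 8)
  after f': (1 7 6)(4 8 5)
  after r: (1 6 8 4 2 7 3 5)
  after r: (1 3 4 7 5 8)(2 6)

f' f' r r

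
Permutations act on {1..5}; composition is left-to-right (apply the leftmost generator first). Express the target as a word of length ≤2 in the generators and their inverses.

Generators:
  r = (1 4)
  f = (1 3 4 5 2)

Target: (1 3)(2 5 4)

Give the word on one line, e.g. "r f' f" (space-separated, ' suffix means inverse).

r' f'

  after r': (1 4)
  after f': (1 3)(2 5 4)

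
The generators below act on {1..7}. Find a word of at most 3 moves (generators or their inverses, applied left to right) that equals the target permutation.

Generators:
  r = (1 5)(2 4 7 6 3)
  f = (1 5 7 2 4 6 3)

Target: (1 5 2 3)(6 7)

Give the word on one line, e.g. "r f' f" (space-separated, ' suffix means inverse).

f r' r'

  after f: (1 5 7 2 4 6 3)
  after r': (3 5 4 7)
  after r': (1 5 2 3)(6 7)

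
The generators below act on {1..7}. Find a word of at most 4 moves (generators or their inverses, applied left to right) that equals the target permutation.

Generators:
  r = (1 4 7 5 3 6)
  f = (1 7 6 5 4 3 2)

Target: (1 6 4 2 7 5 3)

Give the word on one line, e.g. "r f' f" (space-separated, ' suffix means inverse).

f f

  after f: (1 7 6 5 4 3 2)
  after f: (1 6 4 2 7 5 3)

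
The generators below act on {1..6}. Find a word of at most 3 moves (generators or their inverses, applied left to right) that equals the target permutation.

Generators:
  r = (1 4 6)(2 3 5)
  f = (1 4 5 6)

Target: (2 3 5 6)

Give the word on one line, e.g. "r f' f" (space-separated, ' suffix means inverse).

  after f': (1 6 5 4)
  after r: (2 3 5 6)

f' r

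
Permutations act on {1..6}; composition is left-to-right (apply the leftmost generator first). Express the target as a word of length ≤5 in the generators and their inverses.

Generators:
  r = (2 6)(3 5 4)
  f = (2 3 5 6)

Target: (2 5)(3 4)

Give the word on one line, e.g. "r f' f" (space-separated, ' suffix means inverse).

  after r': (2 6)(3 4 5)
  after f: (3 4 6)
  after f: (2 3 4)(5 6)
  after f: (2 5)(3 4)

r' f f f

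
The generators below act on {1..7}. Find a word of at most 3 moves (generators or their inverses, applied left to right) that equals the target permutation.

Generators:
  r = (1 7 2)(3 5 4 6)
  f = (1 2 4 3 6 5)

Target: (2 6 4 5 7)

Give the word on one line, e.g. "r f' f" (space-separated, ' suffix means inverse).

f r

  after f: (1 2 4 3 6 5)
  after r: (2 6 4 5 7)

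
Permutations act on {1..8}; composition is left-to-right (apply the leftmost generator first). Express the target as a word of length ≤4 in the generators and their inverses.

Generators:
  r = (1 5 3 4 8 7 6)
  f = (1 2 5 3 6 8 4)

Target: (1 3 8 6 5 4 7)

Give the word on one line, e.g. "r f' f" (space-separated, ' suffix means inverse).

r r

  after r: (1 5 3 4 8 7 6)
  after r: (1 3 8 6 5 4 7)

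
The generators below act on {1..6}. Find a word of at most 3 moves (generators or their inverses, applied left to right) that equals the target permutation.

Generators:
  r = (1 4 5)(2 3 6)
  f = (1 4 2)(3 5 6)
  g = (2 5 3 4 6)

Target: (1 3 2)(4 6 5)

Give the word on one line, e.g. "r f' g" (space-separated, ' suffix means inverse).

  after f: (1 4 2)(3 5 6)
  after g': (1 3 2)(4 6 5)

f g'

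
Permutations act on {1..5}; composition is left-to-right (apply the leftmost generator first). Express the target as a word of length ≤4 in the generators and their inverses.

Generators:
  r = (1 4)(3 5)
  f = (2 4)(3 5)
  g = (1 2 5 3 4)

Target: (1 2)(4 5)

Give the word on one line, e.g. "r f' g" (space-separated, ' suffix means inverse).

  after g': (1 4 3 5 2)
  after g': (1 3 2 4 5)
  after f': (1 5)(3 4)
  after g': (1 2)(4 5)

g' g' f' g'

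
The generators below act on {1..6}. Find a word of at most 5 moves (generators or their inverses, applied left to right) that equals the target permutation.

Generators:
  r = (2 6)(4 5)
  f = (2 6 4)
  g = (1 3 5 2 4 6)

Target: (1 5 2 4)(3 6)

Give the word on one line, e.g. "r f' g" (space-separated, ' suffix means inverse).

g f' r' g

  after g: (1 3 5 2 4 6)
  after f': (1 3 5 4 2 6)
  after r': (1 3 4 6)
  after g: (1 5 2 4)(3 6)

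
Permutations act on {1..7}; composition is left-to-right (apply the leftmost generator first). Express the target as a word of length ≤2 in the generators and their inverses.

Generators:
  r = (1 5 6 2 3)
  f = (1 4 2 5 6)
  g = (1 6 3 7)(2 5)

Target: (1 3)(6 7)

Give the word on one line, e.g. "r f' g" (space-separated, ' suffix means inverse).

g' g'

  after g': (1 7 3 6)(2 5)
  after g': (1 3)(6 7)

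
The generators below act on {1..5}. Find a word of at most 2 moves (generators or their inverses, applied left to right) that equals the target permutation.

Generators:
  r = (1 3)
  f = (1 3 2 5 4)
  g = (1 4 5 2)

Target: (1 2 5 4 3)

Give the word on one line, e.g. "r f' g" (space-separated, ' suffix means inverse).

g' r

  after g': (1 2 5 4)
  after r: (1 2 5 4 3)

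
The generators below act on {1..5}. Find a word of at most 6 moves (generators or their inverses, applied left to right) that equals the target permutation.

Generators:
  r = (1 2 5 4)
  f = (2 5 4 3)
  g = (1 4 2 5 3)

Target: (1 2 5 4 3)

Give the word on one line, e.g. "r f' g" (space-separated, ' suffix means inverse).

  after f: (2 5 4 3)
  after g': (1 3 4 5)
  after f: (1 2 5)
  after f: (1 5)(2 4 3)
  after r': (1 2 5 4 3)

f g' f f r'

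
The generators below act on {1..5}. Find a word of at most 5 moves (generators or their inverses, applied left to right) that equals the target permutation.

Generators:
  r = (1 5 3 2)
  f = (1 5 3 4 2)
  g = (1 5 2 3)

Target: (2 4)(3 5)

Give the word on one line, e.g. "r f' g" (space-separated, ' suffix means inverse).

  after g': (1 3 2 5)
  after r: (1 2 3)
  after f: (2 4)(3 5)

g' r f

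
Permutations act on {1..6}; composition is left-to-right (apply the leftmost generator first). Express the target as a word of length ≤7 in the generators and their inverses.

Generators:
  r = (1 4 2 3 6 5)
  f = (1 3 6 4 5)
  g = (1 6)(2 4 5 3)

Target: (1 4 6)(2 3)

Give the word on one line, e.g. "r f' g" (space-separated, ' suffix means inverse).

  after f: (1 3 6 4 5)
  after r': (1 2 4 6)
  after r': (1 4 3 2)(5 6)
  after g': (1 2 6 4 5)
  after r': (1 4 6)(2 3)

f r' r' g' r'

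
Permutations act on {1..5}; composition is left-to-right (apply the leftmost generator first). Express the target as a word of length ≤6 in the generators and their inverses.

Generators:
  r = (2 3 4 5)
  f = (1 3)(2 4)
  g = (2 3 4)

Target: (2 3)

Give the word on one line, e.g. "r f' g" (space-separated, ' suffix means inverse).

  after r': (2 5 4 3)
  after r': (2 4)(3 5)
  after g: (3 5 4)
  after r: (2 3)

r' r' g r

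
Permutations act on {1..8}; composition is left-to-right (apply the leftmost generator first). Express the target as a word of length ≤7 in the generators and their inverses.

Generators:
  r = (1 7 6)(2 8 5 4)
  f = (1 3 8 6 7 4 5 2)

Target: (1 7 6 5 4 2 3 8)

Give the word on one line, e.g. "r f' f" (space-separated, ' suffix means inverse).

r f r f r

  after r: (1 7 6)(2 8 5 4)
  after f: (1 4)(2 6 3 8)
  after r: (1 2)(3 5 4 7 6)
  after f: (2 3)(6 8)
  after r: (1 7 6 5 4 2 3 8)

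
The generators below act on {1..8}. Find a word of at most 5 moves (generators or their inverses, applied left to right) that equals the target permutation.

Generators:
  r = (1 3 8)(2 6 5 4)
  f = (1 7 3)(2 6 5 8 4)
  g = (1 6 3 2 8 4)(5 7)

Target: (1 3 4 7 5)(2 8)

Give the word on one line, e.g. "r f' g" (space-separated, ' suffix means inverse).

  after r': (1 8 3)(2 4 5 6)
  after f': (1 5 2 8 7)(4 6)
  after g': (1 7 4)(3 6 8 5)
  after f': (2 4 3)(5 7 8 6)
  after f': (1 3 4 7 5)(2 8)

r' f' g' f' f'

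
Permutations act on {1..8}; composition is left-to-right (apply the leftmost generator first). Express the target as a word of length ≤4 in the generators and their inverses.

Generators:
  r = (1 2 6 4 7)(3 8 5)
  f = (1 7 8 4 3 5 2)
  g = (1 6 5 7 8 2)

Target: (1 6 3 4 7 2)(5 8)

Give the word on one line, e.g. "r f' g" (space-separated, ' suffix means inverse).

f' r' f' r

  after f': (1 2 5 3 4 8 7)
  after r': (2 8 4 3 6)
  after f': (1 2 7)(3 6 5)
  after r: (1 6 3 4 7 2)(5 8)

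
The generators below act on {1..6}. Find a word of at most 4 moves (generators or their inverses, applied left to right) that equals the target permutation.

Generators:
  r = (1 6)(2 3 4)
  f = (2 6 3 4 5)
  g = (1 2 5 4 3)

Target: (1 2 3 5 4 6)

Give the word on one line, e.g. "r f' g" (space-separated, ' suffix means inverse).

r' f'

  after r': (1 6)(2 4 3)
  after f': (1 2 3 5 4 6)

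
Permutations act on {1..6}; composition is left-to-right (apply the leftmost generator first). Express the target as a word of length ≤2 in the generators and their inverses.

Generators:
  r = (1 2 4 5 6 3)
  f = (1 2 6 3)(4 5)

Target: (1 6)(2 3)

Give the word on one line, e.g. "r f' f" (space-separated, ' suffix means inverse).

f f

  after f: (1 2 6 3)(4 5)
  after f: (1 6)(2 3)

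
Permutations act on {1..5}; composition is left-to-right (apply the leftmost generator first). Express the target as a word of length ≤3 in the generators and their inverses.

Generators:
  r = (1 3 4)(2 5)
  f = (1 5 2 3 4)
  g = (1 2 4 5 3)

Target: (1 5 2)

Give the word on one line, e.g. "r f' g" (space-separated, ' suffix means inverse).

  after f: (1 5 2 3 4)
  after r: (1 2 4 3)
  after r: (1 5 2)

f r r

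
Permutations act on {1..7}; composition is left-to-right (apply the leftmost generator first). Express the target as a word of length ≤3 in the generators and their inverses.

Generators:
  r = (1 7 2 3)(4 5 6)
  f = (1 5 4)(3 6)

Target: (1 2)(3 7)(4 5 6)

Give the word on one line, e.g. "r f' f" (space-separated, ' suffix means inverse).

  after r': (1 3 2 7)(4 6 5)
  after r': (1 2)(3 7)(4 5 6)

r' r'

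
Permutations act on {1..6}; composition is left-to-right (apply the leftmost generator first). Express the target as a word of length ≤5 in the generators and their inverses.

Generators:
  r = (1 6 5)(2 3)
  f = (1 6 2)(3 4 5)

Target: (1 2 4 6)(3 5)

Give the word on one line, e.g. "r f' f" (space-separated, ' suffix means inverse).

r' f r'

  after r': (1 5 6)(2 3)
  after f: (1 3)(2 4 5)
  after r': (1 2 4 6)(3 5)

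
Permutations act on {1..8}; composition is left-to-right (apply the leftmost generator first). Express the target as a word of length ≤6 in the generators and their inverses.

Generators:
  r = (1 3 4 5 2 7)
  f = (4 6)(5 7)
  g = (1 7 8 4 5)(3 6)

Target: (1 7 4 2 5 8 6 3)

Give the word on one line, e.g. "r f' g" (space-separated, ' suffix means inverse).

  after r: (1 3 4 5 2 7)
  after r: (1 4 2)(3 5 7)
  after g: (1 5 8 4 2 7 6 3)
  after f: (1 7 4 2 5 8 6 3)

r r g f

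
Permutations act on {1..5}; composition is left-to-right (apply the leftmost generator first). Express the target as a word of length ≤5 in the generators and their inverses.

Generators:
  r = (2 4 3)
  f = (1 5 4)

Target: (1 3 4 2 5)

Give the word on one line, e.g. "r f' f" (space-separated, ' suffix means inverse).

  after r': (2 3 4)
  after r': (2 4 3)
  after f': (1 4 3 2 5)
  after r: (1 3 4 2 5)

r' r' f' r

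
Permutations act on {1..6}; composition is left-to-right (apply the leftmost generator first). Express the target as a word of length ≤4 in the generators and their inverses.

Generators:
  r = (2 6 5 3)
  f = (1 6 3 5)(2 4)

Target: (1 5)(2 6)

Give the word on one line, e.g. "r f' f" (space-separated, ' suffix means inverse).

  after r: (2 6 5 3)
  after f': (1 5 6 3 4 2)
  after f': (1 3 2 5)
  after r': (1 5)(2 6)

r f' f' r'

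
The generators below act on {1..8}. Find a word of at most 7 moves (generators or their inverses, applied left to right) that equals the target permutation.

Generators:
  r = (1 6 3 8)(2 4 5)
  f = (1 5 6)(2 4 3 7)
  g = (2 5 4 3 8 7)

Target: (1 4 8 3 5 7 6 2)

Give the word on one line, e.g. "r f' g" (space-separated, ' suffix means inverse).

  after g': (2 7 8 3 4 5)
  after r: (1 6 3 5 4 2 7)
  after g': (1 6 4 7)(2 8 3)
  after r: (1 3 4 7 6 5 2)
  after g': (1 4 8 3 5 7 6 2)

g' r g' r g'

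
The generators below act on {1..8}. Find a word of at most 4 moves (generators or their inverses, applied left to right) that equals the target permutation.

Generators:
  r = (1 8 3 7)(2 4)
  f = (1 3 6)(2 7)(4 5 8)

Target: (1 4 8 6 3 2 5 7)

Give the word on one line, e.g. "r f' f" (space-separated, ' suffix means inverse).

r f r' r'

  after r: (1 8 3 7)(2 4)
  after f: (1 4 7 3 2 5 8 6)
  after r': (1 2 5)(3 4)(6 7 8)
  after r': (1 4 8 6 3 2 5 7)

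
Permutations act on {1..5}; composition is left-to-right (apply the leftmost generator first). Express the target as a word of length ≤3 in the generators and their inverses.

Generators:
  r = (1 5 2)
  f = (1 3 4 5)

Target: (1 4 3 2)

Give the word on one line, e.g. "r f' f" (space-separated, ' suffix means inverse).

r f' r'

  after r: (1 5 2)
  after f': (1 4 3)(2 5)
  after r': (1 4 3 2)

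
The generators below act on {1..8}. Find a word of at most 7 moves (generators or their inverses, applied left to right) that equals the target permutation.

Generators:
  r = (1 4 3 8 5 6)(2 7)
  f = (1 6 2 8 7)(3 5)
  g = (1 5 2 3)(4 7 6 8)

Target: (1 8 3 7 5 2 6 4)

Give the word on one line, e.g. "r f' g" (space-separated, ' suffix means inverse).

  after g: (1 5 2 3)(4 7 6 8)
  after f': (1 3 7)(2 5 6)(4 8)
  after f': (1 5)(2 3 8 4)
  after f': (1 3 2 5 7 8 4 6)
  after r: (1 8 3 7 5 2 6 4)

g f' f' f' r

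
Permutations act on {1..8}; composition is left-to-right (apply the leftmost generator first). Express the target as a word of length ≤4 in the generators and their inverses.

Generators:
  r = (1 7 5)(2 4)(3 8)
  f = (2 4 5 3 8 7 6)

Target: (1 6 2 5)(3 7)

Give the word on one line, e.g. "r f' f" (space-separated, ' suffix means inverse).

  after r: (1 7 5)(2 4)(3 8)
  after f: (1 6 2 5)(3 7)

r f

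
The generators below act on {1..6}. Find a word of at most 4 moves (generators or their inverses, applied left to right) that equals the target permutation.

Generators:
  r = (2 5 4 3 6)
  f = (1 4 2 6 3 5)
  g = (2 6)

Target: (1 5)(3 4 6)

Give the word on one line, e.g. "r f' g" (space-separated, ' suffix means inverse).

  after g': (2 6)
  after r: (3 6 5 4)
  after g': (2 6 5 4 3)
  after f': (1 5)(3 4 6)

g' r g' f'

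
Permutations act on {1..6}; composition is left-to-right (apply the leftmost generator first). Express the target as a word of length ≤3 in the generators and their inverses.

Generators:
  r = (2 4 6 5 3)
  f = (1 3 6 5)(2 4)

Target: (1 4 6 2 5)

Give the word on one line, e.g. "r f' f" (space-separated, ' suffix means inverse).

  after f: (1 3 6 5)(2 4)
  after r: (1 2 6 3 5)
  after r: (1 4 6 2 5)

f r r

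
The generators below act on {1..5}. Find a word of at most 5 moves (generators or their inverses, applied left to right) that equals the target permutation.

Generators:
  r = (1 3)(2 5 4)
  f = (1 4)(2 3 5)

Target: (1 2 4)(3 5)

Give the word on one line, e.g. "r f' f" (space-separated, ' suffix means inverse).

r f r'

  after r: (1 3)(2 5 4)
  after f: (1 5)(3 4)
  after r': (1 2 4)(3 5)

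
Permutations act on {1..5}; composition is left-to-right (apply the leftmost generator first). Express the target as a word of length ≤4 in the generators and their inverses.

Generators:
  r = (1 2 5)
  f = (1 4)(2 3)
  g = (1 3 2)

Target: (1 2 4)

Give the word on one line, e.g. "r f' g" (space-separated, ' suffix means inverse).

  after g: (1 3 2)
  after f: (1 2 4)
  after f: (1 3 2)
  after f: (1 2 4)

g f f f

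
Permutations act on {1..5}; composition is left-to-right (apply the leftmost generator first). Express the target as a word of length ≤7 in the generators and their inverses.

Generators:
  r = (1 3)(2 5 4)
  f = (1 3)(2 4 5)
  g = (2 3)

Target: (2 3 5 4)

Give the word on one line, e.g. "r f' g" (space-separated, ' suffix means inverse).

g' f' f' f' r

  after g': (2 3)
  after f': (1 3 5 4 2)
  after f': (2 3 4 5)
  after f': (1 3 2)
  after r: (2 3 5 4)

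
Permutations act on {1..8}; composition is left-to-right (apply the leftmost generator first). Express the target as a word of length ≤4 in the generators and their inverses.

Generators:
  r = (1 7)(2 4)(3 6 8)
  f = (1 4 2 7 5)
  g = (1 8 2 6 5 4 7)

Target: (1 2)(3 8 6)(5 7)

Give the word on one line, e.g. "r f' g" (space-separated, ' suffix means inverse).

  after f: (1 4 2 7 5)
  after r': (1 2)(3 8 6)(5 7)

f r'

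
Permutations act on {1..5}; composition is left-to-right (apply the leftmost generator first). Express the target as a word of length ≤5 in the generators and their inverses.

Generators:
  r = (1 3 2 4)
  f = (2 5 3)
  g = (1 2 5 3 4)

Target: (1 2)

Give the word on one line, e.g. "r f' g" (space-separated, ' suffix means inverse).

g f g r

  after g: (1 2 5 3 4)
  after f: (1 5 2 3 4)
  after g: (1 3)(2 4)
  after r: (1 2)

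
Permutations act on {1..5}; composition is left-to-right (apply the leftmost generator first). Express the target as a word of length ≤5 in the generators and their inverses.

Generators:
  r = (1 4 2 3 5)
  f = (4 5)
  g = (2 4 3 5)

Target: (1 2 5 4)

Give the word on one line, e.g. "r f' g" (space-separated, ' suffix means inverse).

f r f' g

  after f: (4 5)
  after r: (1 4)(2 3 5)
  after f': (1 5 2 3 4)
  after g: (1 2 5 4)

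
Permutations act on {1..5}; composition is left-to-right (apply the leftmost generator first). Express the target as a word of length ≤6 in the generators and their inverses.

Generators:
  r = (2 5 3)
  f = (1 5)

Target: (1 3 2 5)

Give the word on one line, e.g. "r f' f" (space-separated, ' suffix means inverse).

f' r' r' f f

  after f': (1 5)
  after r': (1 2 3 5)
  after r': (1 3 2 5)
  after f: (1 3 2)
  after f: (1 3 2 5)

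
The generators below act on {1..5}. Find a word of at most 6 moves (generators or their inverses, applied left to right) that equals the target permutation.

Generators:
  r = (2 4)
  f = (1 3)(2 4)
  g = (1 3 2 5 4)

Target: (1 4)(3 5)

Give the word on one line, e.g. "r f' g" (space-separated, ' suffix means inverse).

  after g': (1 4 5 2 3)
  after g': (1 5 3 4 2)
  after g': (1 2 4 3 5)
  after f': (1 4)(3 5)

g' g' g' f'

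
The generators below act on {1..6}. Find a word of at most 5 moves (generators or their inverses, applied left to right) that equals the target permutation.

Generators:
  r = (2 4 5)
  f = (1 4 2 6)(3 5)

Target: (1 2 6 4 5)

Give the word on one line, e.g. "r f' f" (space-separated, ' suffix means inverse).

r' r' f' f'

  after r': (2 5 4)
  after r': (2 4 5)
  after f': (1 6 2)(3 5 4)
  after f': (1 2 6 4 5)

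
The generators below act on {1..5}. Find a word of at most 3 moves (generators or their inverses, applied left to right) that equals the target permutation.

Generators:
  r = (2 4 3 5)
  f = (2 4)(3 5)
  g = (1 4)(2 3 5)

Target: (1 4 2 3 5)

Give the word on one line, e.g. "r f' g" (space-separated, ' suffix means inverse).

  after r: (2 4 3 5)
  after f: (4 5)
  after g: (1 4 2 3 5)

r f g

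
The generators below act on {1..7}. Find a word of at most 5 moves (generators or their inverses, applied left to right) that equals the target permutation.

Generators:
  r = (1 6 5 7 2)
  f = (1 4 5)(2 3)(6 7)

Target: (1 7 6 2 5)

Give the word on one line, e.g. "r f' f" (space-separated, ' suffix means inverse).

  after r: (1 6 5 7 2)
  after r: (1 5 2 6 7)
  after r: (1 7 6 2 5)

r r r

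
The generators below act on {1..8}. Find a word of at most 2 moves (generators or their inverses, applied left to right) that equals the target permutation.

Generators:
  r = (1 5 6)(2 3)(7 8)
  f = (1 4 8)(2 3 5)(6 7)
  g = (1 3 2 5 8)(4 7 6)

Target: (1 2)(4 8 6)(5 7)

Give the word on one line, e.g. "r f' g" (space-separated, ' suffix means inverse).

  after g: (1 3 2 5 8)(4 7 6)
  after r': (1 2)(4 8 6)(5 7)

g r'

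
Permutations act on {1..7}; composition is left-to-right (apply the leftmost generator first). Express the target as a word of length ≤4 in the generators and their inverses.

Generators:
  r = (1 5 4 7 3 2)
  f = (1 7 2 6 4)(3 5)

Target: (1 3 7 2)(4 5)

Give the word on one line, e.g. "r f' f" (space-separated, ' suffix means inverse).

f r f f

  after f: (1 7 2 6 4)(3 5)
  after r: (1 3 4 5 2 6 7)
  after f: (1 5 6 2 4 3)
  after f: (1 3 7 2)(4 5)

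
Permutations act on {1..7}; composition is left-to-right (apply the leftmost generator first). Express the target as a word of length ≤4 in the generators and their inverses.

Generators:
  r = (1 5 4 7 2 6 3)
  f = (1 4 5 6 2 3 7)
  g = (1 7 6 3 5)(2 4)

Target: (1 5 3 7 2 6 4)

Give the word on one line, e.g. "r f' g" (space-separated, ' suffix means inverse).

g g f'

  after g: (1 7 6 3 5)(2 4)
  after g: (1 6 5 7 3)
  after f': (1 5 3 7 2 6 4)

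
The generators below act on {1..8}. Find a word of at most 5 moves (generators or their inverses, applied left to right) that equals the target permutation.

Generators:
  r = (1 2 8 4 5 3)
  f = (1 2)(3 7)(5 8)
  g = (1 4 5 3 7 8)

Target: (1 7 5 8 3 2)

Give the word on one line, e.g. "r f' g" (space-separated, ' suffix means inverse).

r' f' r'

  after r': (1 3 5 4 8 2)
  after f': (1 7 3 8)(4 5)
  after r': (1 7 5 8 3 2)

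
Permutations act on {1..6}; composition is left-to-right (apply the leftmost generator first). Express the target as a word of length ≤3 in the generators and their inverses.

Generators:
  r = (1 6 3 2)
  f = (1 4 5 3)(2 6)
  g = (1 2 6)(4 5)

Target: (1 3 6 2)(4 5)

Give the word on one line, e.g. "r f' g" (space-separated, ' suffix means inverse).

g r'

  after g: (1 2 6)(4 5)
  after r': (1 3 6 2)(4 5)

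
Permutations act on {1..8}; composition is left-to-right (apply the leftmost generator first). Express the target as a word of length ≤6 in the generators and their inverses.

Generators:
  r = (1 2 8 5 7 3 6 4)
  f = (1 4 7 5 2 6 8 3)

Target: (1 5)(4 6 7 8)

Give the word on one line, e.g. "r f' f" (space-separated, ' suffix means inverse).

  after r': (1 4 6 3 7 5 8 2)
  after f': (2 3 4)(5 6 8)
  after r: (1 2 6 5 4 8 7 3)
  after f': (1 5)(4 6 7 8)

r' f' r f'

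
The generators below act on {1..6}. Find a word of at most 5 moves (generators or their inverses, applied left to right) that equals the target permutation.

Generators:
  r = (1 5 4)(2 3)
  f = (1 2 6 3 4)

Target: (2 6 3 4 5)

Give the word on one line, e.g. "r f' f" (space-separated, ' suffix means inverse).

r f' r'

  after r: (1 5 4)(2 3)
  after f': (1 5 3)(2 6)
  after r': (2 6 3 4 5)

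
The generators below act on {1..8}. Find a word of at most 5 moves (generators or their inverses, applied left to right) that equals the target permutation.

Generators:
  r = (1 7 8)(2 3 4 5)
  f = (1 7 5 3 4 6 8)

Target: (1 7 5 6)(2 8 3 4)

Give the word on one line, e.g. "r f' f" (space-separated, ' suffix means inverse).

r r f f

  after r: (1 7 8)(2 3 4 5)
  after r: (1 8 7)(2 4)(3 5)
  after f: (2 6 8 5 4)
  after f: (1 7 5 6)(2 8 3 4)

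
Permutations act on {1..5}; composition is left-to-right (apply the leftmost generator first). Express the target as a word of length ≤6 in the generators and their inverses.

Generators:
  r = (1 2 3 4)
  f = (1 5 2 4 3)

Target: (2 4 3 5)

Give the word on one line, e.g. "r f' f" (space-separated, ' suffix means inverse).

  after r: (1 2 3 4)
  after f': (1 5)(2 4 3)
  after r': (1 5 4 2 3)
  after f: (1 2)(3 5)
  after r': (2 4 3 5)

r f' r' f r'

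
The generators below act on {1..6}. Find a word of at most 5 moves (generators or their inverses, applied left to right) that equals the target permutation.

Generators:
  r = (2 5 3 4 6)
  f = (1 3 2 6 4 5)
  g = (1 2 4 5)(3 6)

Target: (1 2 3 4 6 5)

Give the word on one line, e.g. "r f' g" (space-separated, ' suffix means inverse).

  after f: (1 3 2 6 4 5)
  after r: (1 4 3 5)
  after r: (1 6 2 5)
  after r: (1 2 3 4 6 5)

f r r r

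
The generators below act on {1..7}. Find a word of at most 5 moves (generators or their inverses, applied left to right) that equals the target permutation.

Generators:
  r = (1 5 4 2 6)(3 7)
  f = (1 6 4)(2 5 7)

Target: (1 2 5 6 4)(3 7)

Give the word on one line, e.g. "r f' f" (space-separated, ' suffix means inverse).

r r r

  after r: (1 5 4 2 6)(3 7)
  after r: (1 4 6 5 2)
  after r: (1 2 5 6 4)(3 7)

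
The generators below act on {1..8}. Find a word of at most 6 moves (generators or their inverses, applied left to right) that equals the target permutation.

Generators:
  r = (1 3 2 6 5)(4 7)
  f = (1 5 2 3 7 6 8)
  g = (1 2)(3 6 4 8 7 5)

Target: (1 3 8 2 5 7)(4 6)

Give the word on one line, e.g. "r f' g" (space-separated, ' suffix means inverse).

  after f: (1 5 2 3 7 6 8)
  after r: (3 4 7 5 6 8)
  after g: (1 2)(3 8 6 7)(4 5)
  after r': (1 3 8 2 5 7)(4 6)

f r g r'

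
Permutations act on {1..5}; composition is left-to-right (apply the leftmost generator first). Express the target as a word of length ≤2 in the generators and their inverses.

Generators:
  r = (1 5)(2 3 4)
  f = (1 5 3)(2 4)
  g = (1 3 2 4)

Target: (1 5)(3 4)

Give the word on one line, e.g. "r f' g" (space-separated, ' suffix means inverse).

g f'

  after g: (1 3 2 4)
  after f': (1 5)(3 4)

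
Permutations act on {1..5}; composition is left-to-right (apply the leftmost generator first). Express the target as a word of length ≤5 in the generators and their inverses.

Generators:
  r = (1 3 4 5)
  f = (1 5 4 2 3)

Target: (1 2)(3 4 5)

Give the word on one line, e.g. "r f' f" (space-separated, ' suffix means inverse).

r' f r' f' r'

  after r': (1 5 4 3)
  after f: (1 4)(2 3 5)
  after r': (1 3 4 5 2)
  after f': (1 2 3 5 4)
  after r': (1 2)(3 4 5)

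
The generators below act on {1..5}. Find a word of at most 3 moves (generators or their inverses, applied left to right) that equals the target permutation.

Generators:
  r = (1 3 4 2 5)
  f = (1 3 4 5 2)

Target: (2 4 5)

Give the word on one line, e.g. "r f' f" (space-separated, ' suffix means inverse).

r f'

  after r: (1 3 4 2 5)
  after f': (2 4 5)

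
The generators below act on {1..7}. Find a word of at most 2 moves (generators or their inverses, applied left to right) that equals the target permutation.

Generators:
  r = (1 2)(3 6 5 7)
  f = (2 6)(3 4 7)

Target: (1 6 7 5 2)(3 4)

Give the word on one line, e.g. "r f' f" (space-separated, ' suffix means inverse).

r' f'

  after r': (1 2)(3 7 5 6)
  after f': (1 6 7 5 2)(3 4)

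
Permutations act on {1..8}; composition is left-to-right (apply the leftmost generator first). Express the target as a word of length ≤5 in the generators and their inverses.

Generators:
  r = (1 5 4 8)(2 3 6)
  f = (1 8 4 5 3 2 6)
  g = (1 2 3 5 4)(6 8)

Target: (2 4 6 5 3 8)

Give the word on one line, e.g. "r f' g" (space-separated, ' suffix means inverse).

f f f r'

  after f: (1 8 4 5 3 2 6)
  after f: (1 4 3 6 8 5 2)
  after f: (1 5 6 4 2 8 3)
  after r': (2 4 6 5 3 8)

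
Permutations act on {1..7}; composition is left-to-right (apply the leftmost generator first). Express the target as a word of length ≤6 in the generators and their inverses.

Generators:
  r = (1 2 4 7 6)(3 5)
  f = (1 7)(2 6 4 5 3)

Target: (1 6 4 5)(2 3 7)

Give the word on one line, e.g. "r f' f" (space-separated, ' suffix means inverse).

  after r: (1 2 4 7 6)(3 5)
  after f: (1 6 7 4)(2 5)
  after r: (2 3 5 4)
  after f': (1 7)(2 5 6)(3 4)
  after r: (1 6 4 5)(2 3 7)

r f r f' r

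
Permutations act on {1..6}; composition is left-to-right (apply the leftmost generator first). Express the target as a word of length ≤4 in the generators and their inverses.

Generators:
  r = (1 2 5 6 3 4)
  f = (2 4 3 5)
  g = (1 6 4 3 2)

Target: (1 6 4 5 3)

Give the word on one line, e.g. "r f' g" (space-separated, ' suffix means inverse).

f f g

  after f: (2 4 3 5)
  after f: (2 3)(4 5)
  after g: (1 6 4 5 3)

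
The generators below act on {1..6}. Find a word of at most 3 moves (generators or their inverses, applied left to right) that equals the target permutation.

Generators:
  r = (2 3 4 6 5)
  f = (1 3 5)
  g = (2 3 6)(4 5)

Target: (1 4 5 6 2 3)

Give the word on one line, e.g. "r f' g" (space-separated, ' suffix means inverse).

  after f': (1 5 3)
  after g: (1 4 5 6 2 3)

f' g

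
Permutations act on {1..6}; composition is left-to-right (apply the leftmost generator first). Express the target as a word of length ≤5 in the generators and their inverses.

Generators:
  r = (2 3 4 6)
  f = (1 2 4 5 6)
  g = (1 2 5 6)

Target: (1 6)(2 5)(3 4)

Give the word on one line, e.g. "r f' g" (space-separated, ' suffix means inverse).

  after g': (1 6 5 2)
  after g': (1 5)(2 6)
  after r': (1 5)(2 4 3)
  after f: (1 6)(2 5)(3 4)

g' g' r' f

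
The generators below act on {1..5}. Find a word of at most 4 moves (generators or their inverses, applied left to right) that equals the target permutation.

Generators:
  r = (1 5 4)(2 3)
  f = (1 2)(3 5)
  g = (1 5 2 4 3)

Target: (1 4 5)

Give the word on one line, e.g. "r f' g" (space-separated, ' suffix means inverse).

  after r: (1 5 4)(2 3)
  after r: (1 4 5)

r r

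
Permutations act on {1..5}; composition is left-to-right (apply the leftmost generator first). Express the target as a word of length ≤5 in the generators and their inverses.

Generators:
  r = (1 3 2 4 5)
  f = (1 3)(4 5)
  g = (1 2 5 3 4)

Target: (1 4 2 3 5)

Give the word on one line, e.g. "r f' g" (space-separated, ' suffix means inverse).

f' r g f'

  after f': (1 3)(4 5)
  after r: (1 2 4)
  after g: (1 5 3 4 2)
  after f': (1 4 2 3 5)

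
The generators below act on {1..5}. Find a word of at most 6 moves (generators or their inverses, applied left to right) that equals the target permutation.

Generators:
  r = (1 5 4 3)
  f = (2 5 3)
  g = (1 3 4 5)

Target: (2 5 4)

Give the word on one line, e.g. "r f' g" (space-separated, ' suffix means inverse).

  after f': (2 3 5)
  after r': (1 3)(2 4 5)
  after f': (1 5 3)(2 4)
  after g: (2 5 4)

f' r' f' g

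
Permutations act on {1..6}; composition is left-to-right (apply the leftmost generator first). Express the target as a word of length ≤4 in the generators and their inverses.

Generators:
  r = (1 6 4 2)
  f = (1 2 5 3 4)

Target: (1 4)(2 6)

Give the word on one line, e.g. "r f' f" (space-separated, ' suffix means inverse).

  after r: (1 6 4 2)
  after r: (1 4)(2 6)

r r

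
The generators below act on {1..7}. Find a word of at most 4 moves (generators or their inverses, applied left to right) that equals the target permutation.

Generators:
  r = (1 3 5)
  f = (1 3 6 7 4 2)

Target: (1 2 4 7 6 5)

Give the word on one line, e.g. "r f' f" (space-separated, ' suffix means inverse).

  after f': (1 2 4 7 6 3)
  after r: (1 2 4 7 6 5)

f' r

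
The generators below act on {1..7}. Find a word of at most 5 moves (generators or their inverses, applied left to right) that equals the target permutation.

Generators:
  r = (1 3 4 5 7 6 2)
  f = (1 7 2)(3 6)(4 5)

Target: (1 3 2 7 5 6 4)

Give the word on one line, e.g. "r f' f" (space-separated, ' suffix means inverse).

  after r': (1 2 6 7 5 4 3)
  after r': (1 6 5 3 2 7 4)
  after f': (1 3 7 5 6 4 2)
  after f': (1 6 5 3)(4 7)
  after f': (1 3 2 7 5 6 4)

r' r' f' f' f'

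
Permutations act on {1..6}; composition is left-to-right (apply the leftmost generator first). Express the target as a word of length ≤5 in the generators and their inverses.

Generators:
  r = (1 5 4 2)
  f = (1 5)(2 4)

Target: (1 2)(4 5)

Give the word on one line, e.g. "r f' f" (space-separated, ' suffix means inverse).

f r r

  after f: (1 5)(2 4)
  after r: (1 4)
  after r: (1 2)(4 5)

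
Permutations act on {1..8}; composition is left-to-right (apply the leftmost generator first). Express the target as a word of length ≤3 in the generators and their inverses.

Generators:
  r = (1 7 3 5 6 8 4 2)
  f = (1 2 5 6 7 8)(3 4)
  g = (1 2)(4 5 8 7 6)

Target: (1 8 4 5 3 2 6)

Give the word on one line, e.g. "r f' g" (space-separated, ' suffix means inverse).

  after g: (1 2)(4 5 8 7 6)
  after r: (2 7 8 3 5 4 6)
  after f': (1 8 4 5 3 2 6)

g r f'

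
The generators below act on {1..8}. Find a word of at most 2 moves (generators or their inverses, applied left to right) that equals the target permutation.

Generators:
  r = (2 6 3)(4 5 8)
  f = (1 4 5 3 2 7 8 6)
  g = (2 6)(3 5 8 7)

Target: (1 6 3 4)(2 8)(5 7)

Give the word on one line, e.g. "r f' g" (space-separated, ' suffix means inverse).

g f'

  after g: (2 6)(3 5 8 7)
  after f': (1 6 3 4)(2 8)(5 7)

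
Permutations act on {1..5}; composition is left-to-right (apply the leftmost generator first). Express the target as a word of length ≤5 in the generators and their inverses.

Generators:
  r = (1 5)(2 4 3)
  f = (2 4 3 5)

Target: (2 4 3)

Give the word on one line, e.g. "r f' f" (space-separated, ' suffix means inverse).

r r r r

  after r: (1 5)(2 4 3)
  after r: (2 3 4)
  after r: (1 5)
  after r: (2 4 3)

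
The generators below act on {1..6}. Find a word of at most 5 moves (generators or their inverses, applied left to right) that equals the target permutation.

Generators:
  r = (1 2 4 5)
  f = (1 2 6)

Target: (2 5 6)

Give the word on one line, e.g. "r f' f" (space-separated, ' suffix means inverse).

  after f: (1 2 6)
  after r: (1 4 5)(2 6)
  after f: (1 4 5 2)
  after r': (1 2 5)
  after f': (2 5 6)

f r f r' f'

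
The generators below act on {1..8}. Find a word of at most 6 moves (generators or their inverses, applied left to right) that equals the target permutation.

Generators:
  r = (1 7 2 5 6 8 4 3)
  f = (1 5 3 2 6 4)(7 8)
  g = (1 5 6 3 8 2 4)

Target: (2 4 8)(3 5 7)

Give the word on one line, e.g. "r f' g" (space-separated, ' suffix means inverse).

  after f: (1 5 3 2 6 4)(7 8)
  after g: (1 6)(2 3 4 5 8 7)
  after f: (1 4 3)(5 7 6)
  after g: (2 4 8)(3 5 7)

f g f g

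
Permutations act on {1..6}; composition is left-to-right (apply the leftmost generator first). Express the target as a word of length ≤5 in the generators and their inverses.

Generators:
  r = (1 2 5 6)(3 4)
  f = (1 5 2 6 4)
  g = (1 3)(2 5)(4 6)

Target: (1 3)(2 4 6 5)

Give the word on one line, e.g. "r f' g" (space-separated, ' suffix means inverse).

g' r f g' f

  after g': (1 3)(2 5)(4 6)
  after r: (1 4)(2 6 3)
  after f: (2 4 5)(3 6)
  after g': (1 3 4 2 6)
  after f: (1 3)(2 4 6 5)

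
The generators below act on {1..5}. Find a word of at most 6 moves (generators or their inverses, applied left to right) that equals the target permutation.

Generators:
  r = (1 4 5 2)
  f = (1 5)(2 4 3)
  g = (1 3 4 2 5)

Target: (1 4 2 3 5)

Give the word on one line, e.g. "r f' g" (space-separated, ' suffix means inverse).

g' r g r g'

  after g': (1 5 2 4 3)
  after r: (1 2 5)(3 4)
  after g: (1 5 3 2)
  after r: (1 2 4 5 3)
  after g': (1 4 2 3 5)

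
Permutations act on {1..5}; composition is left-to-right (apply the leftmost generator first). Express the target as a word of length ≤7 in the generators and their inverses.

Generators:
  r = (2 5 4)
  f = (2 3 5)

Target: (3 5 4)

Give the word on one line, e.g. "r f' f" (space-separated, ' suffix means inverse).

  after f: (2 3 5)
  after f: (2 5 3)
  after r': (3 4 5)
  after f': (2 5)(3 4)
  after r': (3 5 4)

f f r' f' r'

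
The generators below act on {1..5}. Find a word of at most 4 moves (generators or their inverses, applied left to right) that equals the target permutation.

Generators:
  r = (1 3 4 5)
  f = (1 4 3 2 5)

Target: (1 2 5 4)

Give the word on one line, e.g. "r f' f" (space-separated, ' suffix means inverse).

r f

  after r: (1 3 4 5)
  after f: (1 2 5 4)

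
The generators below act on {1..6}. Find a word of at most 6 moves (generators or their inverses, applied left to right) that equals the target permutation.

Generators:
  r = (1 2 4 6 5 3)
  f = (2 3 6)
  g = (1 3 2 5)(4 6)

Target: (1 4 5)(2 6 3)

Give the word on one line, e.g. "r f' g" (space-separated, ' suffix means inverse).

r' f r' f

  after r': (1 3 5 6 4 2)
  after f: (1 6 4 3 5 2)
  after r': (1 4 5)(2 3 6)
  after f: (1 4 5)(2 6 3)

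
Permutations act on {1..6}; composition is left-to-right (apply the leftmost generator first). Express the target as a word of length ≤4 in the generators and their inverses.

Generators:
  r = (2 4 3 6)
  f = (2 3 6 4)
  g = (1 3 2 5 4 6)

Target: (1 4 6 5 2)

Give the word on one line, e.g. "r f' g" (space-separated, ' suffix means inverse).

  after f': (2 4 6 3)
  after f': (2 6)(3 4)
  after g: (1 3 6 5 4 2)
  after r': (1 4 6 5 2)

f' f' g r'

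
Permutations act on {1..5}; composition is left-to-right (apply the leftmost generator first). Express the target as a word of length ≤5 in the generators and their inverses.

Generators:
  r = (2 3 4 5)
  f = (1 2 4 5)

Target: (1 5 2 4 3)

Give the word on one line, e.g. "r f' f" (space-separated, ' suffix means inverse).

  after r': (2 5 4 3)
  after f: (1 2)(3 4)
  after f: (1 4 3 5)
  after f: (1 5 2 4 3)

r' f f f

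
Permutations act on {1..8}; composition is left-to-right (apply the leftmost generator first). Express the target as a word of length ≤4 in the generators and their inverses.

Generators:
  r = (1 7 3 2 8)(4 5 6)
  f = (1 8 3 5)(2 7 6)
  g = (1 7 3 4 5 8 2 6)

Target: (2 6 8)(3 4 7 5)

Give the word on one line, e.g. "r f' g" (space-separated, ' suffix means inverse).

g' f r f'

  after g': (1 6 2 8 5 4 3 7)
  after f: (1 2 3 6 7 8)(4 5)
  after r: (1 8 7)(3 4 6)
  after f': (2 6 8)(3 4 7 5)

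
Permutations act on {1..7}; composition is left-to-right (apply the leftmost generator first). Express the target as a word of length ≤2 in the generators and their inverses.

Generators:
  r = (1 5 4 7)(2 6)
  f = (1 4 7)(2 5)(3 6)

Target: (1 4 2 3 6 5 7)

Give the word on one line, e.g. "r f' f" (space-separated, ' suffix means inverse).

r' f'

  after r': (1 7 4 5)(2 6)
  after f': (1 4 2 3 6 5 7)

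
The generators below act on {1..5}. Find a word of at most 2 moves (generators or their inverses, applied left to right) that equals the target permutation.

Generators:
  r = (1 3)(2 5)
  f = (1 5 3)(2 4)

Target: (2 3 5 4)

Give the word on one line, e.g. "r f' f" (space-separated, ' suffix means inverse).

  after r': (1 3)(2 5)
  after f: (2 3 5 4)

r' f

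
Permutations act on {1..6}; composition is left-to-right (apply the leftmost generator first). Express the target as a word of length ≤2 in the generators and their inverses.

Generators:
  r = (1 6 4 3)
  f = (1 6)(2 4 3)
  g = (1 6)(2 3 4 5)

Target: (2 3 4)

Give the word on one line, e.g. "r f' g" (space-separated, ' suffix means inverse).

  after f: (1 6)(2 4 3)
  after f: (2 3 4)

f f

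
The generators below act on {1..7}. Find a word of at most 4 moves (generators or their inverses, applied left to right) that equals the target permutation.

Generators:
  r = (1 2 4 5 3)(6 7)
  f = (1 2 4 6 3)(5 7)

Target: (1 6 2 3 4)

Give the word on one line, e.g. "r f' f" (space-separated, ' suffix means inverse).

  after f': (1 3 6 4 2)(5 7)
  after f': (1 6 2 3 4)

f' f'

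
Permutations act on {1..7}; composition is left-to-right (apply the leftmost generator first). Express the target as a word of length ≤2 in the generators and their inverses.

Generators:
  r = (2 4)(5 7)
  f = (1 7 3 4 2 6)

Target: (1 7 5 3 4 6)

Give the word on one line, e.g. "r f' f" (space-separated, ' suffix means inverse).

  after r: (2 4)(5 7)
  after f: (1 7 5 3 4 6)

r f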